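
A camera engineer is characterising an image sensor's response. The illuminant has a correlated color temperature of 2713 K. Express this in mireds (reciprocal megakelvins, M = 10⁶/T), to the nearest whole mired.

M = 10⁶ / 2713 = 368.596 → 369 mireds.

369 mireds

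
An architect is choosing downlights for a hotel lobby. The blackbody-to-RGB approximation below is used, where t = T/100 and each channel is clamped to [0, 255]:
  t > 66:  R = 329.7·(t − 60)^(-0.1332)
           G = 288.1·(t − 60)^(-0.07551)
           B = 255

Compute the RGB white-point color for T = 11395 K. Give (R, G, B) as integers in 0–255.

t = 11395/100 = 113.95; the t > 66 branch applies.
R = 329.7·(113.95 − 60)^(-0.1332) = 329.7·53.95^(-0.1332) = 329.7·0.58789 = 193.829.
G = 288.1·(113.95 − 60)^(-0.07551) = 288.1·53.95^(-0.07551) = 288.1·0.73998 = 213.187.
B = 255 by definition for t > 66.
Rounded: (194, 213, 255).

(194, 213, 255)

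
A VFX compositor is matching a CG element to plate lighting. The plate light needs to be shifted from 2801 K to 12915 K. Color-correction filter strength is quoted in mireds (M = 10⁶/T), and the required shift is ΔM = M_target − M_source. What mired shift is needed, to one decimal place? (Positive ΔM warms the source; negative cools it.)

-279.6 mireds

M_source = 10⁶/2801 = 357.015; M_target = 10⁶/12915 = 77.429.
ΔM = 77.429 − 357.015 = -279.586 → -279.6 mireds, a cooling shift.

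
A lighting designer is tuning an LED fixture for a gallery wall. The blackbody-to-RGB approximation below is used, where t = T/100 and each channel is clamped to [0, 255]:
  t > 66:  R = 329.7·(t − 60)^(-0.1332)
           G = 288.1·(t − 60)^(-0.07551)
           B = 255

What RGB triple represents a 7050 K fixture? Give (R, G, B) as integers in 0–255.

(241, 241, 255)

t = 7050/100 = 70.5; the t > 66 branch applies.
R = 329.7·(70.5 − 60)^(-0.1332) = 329.7·10.5^(-0.1332) = 329.7·0.73110 = 241.044.
G = 288.1·(70.5 − 60)^(-0.07551) = 288.1·10.5^(-0.07551) = 288.1·0.83732 = 241.231.
B = 255 by definition for t > 66.
Rounded: (241, 241, 255).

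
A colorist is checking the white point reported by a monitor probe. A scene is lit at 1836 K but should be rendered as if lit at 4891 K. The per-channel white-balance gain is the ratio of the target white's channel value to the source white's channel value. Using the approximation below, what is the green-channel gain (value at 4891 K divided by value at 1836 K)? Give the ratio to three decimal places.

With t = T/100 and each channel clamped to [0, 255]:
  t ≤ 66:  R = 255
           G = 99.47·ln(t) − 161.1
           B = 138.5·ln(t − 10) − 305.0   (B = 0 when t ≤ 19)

At 1836 K (t = 18.36):
  G = 99.47·ln 18.36 − 161.1 = 99.47·2.9102 − 161.1 = 128.375.
At 4891 K (t = 48.91):
  G = 99.47·ln 48.91 − 161.1 = 99.47·3.8900 − 161.1 = 225.836.
Gain = 225.836 / 128.375 = 1.7592 → 1.759.

1.759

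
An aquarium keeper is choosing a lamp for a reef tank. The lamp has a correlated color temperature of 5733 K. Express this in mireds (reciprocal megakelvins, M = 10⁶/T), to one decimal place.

174.4 mireds

M = 10⁶ / 5733 = 174.429 → 174.4 mireds.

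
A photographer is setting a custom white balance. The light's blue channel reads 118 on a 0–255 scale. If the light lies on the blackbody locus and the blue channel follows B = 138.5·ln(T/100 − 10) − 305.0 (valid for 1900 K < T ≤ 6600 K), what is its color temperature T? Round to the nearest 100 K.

3100 K

ln(t − 10) = (118 + 305.0) / 138.5 = 3.0542.
t − 10 = e^3.0542 = 21.203, so t = 31.203.
T = 100·t = 3120 K → 3100 K to the nearest 100 K.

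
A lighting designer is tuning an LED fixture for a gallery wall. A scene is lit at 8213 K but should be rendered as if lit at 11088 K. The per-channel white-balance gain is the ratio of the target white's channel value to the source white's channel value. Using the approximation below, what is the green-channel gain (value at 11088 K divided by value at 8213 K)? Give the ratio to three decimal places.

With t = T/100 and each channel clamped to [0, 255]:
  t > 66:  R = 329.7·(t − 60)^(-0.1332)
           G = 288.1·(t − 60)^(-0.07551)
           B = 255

0.939

At 8213 K (t = 82.13):
  G = 288.1·(82.13 − 60)^(-0.07551) = 288.1·22.13^(-0.07551) = 288.1·0.79148 = 228.026.
At 11088 K (t = 110.88):
  G = 288.1·(110.88 − 60)^(-0.07551) = 288.1·50.88^(-0.07551) = 288.1·0.74326 = 214.132.
Gain = 214.132 / 228.026 = 0.9391 → 0.939.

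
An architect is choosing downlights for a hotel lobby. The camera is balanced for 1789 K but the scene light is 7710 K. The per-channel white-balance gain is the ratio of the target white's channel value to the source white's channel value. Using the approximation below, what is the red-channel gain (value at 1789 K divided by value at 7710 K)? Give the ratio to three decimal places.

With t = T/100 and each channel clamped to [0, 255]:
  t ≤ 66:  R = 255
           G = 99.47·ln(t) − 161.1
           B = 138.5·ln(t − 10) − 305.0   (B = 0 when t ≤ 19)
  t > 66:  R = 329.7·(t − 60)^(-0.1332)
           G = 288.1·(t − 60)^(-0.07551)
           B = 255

At 7710 K (t = 77.1):
  R = 329.7·(77.1 − 60)^(-0.1332) = 329.7·17.1^(-0.1332) = 329.7·0.68512 = 225.883.
At 1789 K (t = 17.89):
  R = 255 by definition for t ≤ 66.
Gain = 255.000 / 225.883 = 1.1289 → 1.129.

1.129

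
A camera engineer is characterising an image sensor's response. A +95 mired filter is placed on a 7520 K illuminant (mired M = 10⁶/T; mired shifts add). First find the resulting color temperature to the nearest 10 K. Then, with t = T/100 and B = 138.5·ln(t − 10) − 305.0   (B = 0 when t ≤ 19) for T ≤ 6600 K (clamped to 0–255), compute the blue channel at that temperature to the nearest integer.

183

M_in = 10⁶/7520 = 132.98; M_out = 132.98 + (+95) = 227.98.
T_out = 10⁶/227.98 = 4386.4 K → 4390 K; t = 43.9.
B = 138.5·ln(43.9 − 10) − 305.0 = 138.5·ln 33.9 − 305.0 = 138.5·3.5234 − 305.0 = 182.993.
Rounded: 183.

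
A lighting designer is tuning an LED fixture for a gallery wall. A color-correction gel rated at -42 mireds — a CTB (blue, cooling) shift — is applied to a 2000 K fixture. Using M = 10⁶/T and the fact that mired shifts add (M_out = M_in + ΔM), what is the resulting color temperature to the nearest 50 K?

2200 K

M_in = 10⁶/2000 = 500.00 mireds.
M_out = 500.00 + (-42) = 458.00 mireds.
T_out = 10⁶/458.00 = 2183.4 K → 2200 K.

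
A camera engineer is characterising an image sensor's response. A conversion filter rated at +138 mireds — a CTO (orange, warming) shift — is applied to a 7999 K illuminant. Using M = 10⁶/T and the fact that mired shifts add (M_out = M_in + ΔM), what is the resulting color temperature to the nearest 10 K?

3800 K

M_in = 10⁶/7999 = 125.02 mireds.
M_out = 125.02 + (+138) = 263.02 mireds.
T_out = 10⁶/263.02 = 3802.1 K → 3800 K.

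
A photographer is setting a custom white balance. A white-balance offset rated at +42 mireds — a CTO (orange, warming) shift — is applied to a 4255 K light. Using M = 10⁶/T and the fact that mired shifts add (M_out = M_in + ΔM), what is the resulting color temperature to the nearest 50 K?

3600 K

M_in = 10⁶/4255 = 235.02 mireds.
M_out = 235.02 + (+42) = 277.02 mireds.
T_out = 10⁶/277.02 = 3609.9 K → 3600 K.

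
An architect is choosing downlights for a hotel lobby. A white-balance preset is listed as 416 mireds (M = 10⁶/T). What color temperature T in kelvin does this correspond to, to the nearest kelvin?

2404 K

T = 10⁶ / 416 = 2403.85 K → 2404 K.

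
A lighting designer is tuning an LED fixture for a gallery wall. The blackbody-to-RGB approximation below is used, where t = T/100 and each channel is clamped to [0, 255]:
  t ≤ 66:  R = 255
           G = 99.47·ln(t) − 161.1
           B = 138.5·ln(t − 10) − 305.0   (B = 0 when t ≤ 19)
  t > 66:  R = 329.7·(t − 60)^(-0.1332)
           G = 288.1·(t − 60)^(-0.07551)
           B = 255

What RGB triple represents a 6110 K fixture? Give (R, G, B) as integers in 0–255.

(255, 248, 240)

t = 6110/100 = 61.1; the t ≤ 66 branch applies.
R = 255 by definition for t ≤ 66.
G = 99.47·ln 61.1 − 161.1 = 99.47·4.1125 − 161.1 = 247.972.
B = 138.5·ln(61.1 − 10) − 305.0 = 138.5·ln 51.1 − 305.0 = 138.5·3.9338 − 305.0 = 239.829.
Rounded: (255, 248, 240).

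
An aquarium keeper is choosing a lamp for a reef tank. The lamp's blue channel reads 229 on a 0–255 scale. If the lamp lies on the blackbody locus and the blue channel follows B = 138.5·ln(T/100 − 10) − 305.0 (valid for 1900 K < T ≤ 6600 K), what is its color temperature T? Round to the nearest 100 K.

5700 K

ln(t − 10) = (229 + 305.0) / 138.5 = 3.8556.
t − 10 = e^3.8556 = 47.257, so t = 57.257.
T = 100·t = 5726 K → 5700 K to the nearest 100 K.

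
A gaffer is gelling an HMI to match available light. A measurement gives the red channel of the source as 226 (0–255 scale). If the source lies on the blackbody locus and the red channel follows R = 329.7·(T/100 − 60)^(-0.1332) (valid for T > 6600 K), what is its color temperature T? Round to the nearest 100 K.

7700 K

(t − 60)^(-0.1332) = 226/329.7 = 0.68547.
t − 60 = 0.68547^(1/-0.1332) = 0.68547^(-7.508) = 17.034, so t = 77.034.
T = 100·t = 7703 K → 7700 K to the nearest 100 K.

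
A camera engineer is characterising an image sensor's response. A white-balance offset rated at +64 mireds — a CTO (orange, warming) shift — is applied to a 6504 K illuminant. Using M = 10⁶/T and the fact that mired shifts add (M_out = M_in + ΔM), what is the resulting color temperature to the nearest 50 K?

4600 K

M_in = 10⁶/6504 = 153.75 mireds.
M_out = 153.75 + (+64) = 217.75 mireds.
T_out = 10⁶/217.75 = 4592.4 K → 4600 K.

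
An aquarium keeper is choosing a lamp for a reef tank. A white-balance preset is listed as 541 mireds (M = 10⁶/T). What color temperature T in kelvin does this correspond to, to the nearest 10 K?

1850 K

T = 10⁶ / 541 = 1848.43 K → 1850 K.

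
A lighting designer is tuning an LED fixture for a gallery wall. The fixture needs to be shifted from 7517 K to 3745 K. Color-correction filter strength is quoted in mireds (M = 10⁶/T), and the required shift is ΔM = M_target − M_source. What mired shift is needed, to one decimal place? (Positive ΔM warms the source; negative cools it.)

M_source = 10⁶/7517 = 133.032; M_target = 10⁶/3745 = 267.023.
ΔM = 267.023 − 133.032 = 133.991 → +134.0 mireds, a warming shift.

+134.0 mireds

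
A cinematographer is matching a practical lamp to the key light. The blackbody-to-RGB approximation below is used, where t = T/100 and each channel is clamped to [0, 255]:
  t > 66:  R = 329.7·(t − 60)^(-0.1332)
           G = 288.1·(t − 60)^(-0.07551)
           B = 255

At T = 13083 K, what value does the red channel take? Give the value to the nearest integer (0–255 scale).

187

t = 13083/100 = 130.83; the t > 66 branch applies.
R = 329.7·(130.83 − 60)^(-0.1332) = 329.7·70.83^(-0.1332) = 329.7·0.56696 = 186.926.
Rounded: 187.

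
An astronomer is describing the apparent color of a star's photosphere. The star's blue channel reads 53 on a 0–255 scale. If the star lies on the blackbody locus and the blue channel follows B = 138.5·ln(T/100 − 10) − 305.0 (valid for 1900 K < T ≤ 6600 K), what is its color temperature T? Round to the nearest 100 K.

ln(t − 10) = (53 + 305.0) / 138.5 = 2.5848.
t − 10 = e^2.5848 = 13.261, so t = 23.261.
T = 100·t = 2326 K → 2300 K to the nearest 100 K.

2300 K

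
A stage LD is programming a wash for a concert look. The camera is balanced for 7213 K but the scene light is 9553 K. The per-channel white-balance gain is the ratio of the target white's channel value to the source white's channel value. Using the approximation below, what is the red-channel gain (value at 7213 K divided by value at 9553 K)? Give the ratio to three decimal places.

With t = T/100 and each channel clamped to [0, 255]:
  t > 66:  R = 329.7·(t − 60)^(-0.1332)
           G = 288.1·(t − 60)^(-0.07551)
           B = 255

1.154

At 9553 K (t = 95.53):
  R = 329.7·(95.53 − 60)^(-0.1332) = 329.7·35.53^(-0.1332) = 329.7·0.62153 = 204.918.
At 7213 K (t = 72.13):
  R = 329.7·(72.13 − 60)^(-0.1332) = 329.7·12.13^(-0.1332) = 329.7·0.71718 = 236.455.
Gain = 236.455 / 204.918 = 1.1539 → 1.154.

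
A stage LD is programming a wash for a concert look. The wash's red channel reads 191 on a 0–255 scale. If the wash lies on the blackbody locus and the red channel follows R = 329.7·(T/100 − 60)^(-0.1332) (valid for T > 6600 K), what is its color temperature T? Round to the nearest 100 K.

12000 K

(t − 60)^(-0.1332) = 191/329.7 = 0.57931.
t − 60 = 0.57931^(1/-0.1332) = 0.57931^(-7.508) = 60.245, so t = 120.245.
T = 100·t = 12025 K → 12000 K to the nearest 100 K.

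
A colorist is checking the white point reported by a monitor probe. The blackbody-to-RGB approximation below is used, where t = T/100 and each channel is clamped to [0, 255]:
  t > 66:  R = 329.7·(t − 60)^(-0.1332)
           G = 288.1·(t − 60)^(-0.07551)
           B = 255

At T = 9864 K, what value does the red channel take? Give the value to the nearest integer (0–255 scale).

203

t = 9864/100 = 98.64; the t > 66 branch applies.
R = 329.7·(98.64 − 60)^(-0.1332) = 329.7·38.64^(-0.1332) = 329.7·0.61462 = 202.640.
Rounded: 203.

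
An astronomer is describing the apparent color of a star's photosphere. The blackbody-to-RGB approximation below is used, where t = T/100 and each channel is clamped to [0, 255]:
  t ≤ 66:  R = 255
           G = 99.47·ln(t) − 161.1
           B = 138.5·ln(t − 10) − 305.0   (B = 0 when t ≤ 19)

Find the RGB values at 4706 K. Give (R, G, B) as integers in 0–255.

t = 4706/100 = 47.06; the t ≤ 66 branch applies.
R = 255 by definition for t ≤ 66.
G = 99.47·ln 47.06 − 161.1 = 99.47·3.8514 − 161.1 = 222.001.
B = 138.5·ln(47.06 − 10) − 305.0 = 138.5·ln 37.06 − 305.0 = 138.5·3.6125 − 305.0 = 195.337.
Rounded: (255, 222, 195).

(255, 222, 195)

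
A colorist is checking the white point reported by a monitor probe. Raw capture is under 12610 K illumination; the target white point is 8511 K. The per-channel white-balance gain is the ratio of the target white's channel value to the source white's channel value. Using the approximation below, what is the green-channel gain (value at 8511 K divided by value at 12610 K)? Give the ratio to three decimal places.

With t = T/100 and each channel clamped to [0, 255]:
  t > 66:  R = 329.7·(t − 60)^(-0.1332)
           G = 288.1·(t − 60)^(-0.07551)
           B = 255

1.076

At 12610 K (t = 126.1):
  G = 288.1·(126.1 − 60)^(-0.07551) = 288.1·66.1^(-0.07551) = 288.1·0.72871 = 209.942.
At 8511 K (t = 85.11):
  G = 288.1·(85.11 − 60)^(-0.07551) = 288.1·25.11^(-0.07551) = 288.1·0.78397 = 225.861.
Gain = 225.861 / 209.942 = 1.0758 → 1.076.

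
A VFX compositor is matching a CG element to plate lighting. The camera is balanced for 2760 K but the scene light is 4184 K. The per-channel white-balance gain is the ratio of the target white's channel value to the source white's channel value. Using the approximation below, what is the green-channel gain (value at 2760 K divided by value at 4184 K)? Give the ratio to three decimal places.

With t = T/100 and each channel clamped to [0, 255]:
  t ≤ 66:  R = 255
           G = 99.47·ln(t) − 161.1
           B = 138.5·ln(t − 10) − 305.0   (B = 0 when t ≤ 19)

0.803

At 4184 K (t = 41.84):
  G = 99.47·ln 41.84 − 161.1 = 99.47·3.7339 − 161.1 = 210.306.
At 2760 K (t = 27.6):
  G = 99.47·ln 27.6 − 161.1 = 99.47·3.3178 − 161.1 = 168.923.
Gain = 168.923 / 210.306 = 0.8032 → 0.803.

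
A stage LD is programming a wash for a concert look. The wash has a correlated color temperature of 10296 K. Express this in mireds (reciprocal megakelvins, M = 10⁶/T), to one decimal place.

M = 10⁶ / 10296 = 97.125 → 97.1 mireds.

97.1 mireds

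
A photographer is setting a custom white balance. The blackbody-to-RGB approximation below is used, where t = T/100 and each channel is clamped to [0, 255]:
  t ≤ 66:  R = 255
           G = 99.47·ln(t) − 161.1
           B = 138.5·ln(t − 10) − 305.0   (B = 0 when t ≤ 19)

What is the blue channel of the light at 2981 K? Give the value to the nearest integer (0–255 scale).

t = 2981/100 = 29.81; the t ≤ 66 branch applies.
B = 138.5·ln(29.81 − 10) − 305.0 = 138.5·ln 19.81 − 305.0 = 138.5·2.9862 − 305.0 = 108.587.
Rounded: 109.

109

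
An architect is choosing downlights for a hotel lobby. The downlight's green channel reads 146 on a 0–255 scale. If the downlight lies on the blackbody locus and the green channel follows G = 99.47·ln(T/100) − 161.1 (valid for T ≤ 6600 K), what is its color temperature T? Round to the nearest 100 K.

2200 K

ln t = (146 + 161.1) / 99.47 = 3.0874.
t = e^3.0874 = 21.919.
T = 100·t = 2192 K → 2200 K to the nearest 100 K.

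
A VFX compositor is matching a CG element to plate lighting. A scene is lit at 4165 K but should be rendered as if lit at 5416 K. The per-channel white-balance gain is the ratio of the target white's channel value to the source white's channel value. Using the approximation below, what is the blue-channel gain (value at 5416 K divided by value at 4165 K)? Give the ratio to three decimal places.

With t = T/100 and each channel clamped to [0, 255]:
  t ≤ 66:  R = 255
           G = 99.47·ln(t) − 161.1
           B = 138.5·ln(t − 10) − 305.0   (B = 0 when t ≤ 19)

At 4165 K (t = 41.65):
  B = 138.5·ln(41.65 − 10) − 305.0 = 138.5·ln 31.65 − 305.0 = 138.5·3.4547 − 305.0 = 173.481.
At 5416 K (t = 54.16):
  B = 138.5·ln(54.16 − 10) − 305.0 = 138.5·ln 44.16 − 305.0 = 138.5·3.7878 − 305.0 = 219.613.
Gain = 219.613 / 173.481 = 1.2659 → 1.266.

1.266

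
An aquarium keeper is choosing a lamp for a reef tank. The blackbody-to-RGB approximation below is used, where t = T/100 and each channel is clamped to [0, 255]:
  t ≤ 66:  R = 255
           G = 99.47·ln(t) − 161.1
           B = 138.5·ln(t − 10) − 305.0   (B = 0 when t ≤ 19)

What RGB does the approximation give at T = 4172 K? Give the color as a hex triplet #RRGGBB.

t = 4172/100 = 41.72; the t ≤ 66 branch applies.
R = 255 by definition for t ≤ 66.
G = 99.47·ln 41.72 − 161.1 = 99.47·3.7310 − 161.1 = 210.021.
B = 138.5·ln(41.72 − 10) − 305.0 = 138.5·ln 31.72 − 305.0 = 138.5·3.4569 − 305.0 = 173.787.
Rounded: (255, 210, 174).
In hex: #FFD2AE.

#FFD2AE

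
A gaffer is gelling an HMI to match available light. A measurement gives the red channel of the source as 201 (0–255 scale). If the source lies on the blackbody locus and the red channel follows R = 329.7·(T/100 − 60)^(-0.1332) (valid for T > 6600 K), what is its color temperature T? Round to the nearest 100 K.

10100 K

(t − 60)^(-0.1332) = 201/329.7 = 0.60965.
t − 60 = 0.60965^(1/-0.1332) = 0.60965^(-7.508) = 41.071, so t = 101.071.
T = 100·t = 10107 K → 10100 K to the nearest 100 K.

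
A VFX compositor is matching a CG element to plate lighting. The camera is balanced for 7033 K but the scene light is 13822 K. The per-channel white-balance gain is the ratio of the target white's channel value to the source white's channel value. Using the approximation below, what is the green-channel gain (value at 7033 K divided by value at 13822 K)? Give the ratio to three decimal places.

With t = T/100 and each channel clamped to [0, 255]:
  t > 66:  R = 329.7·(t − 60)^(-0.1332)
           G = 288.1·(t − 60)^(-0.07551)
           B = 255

At 13822 K (t = 138.22):
  G = 288.1·(138.22 − 60)^(-0.07551) = 288.1·78.22^(-0.07551) = 288.1·0.71951 = 207.290.
At 7033 K (t = 70.33):
  G = 288.1·(70.33 − 60)^(-0.07551) = 288.1·10.33^(-0.07551) = 288.1·0.83835 = 241.529.
Gain = 241.529 / 207.290 = 1.1652 → 1.165.

1.165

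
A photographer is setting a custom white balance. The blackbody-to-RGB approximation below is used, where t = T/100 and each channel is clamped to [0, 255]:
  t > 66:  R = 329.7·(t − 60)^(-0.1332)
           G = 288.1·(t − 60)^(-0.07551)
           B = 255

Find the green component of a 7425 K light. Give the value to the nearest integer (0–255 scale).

236

t = 7425/100 = 74.25; the t > 66 branch applies.
G = 288.1·(74.25 − 60)^(-0.07551) = 288.1·14.25^(-0.07551) = 288.1·0.81823 = 235.732.
Rounded: 236.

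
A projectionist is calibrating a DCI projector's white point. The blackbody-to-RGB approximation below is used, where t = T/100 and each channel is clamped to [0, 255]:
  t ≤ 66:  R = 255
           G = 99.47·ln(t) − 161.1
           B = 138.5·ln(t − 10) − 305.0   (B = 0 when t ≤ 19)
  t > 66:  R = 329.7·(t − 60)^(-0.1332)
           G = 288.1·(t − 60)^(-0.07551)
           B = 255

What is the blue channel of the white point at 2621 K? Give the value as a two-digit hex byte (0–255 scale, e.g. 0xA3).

t = 2621/100 = 26.21; the t ≤ 66 branch applies.
B = 138.5·ln(26.21 − 10) − 305.0 = 138.5·ln 16.21 − 305.0 = 138.5·2.7856 − 305.0 = 80.810.
Rounded: 81; in hex, 0x51.

0x51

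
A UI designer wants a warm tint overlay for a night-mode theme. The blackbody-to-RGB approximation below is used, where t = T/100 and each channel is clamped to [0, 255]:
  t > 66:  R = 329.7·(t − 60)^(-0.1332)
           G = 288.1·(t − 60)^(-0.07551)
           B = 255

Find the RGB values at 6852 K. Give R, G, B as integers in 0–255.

t = 6852/100 = 68.52; the t > 66 branch applies.
R = 329.7·(68.52 − 60)^(-0.1332) = 329.7·8.52^(-0.1332) = 329.7·0.75174 = 247.847.
G = 288.1·(68.52 − 60)^(-0.07551) = 288.1·8.52^(-0.07551) = 288.1·0.85063 = 245.068.
B = 255 by definition for t > 66.
Rounded: (248, 245, 255).

R=248, G=245, B=255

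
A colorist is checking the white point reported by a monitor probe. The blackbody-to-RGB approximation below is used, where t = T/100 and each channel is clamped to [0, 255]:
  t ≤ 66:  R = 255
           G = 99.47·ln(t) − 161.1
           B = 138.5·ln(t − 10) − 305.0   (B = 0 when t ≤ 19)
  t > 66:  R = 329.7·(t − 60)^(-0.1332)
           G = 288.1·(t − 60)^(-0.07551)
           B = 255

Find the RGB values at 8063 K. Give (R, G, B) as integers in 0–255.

(220, 229, 255)

t = 8063/100 = 80.63; the t > 66 branch applies.
R = 329.7·(80.63 − 60)^(-0.1332) = 329.7·20.63^(-0.1332) = 329.7·0.66820 = 220.307.
G = 288.1·(80.63 − 60)^(-0.07551) = 288.1·20.63^(-0.07551) = 288.1·0.79569 = 229.237.
B = 255 by definition for t > 66.
Rounded: (220, 229, 255).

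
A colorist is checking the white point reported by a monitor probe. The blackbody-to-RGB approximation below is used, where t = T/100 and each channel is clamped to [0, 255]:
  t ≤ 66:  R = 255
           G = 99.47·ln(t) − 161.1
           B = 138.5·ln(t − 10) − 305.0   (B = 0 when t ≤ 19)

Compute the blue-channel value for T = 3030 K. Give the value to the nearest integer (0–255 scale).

112

t = 3030/100 = 30.3; the t ≤ 66 branch applies.
B = 138.5·ln(30.3 − 10) − 305.0 = 138.5·ln 20.3 − 305.0 = 138.5·3.0106 − 305.0 = 111.971.
Rounded: 112.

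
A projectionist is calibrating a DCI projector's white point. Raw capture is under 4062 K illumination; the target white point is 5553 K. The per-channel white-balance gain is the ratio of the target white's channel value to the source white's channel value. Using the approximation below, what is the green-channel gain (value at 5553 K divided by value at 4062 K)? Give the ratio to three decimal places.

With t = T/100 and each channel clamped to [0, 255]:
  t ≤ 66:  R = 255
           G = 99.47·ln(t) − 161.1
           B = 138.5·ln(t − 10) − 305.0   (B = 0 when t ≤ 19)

1.150

At 4062 K (t = 40.62):
  G = 99.47·ln 40.62 − 161.1 = 99.47·3.7043 − 161.1 = 207.363.
At 5553 K (t = 55.53):
  G = 99.47·ln 55.53 − 161.1 = 99.47·4.0169 − 161.1 = 238.463.
Gain = 238.463 / 207.363 = 1.1500 → 1.150.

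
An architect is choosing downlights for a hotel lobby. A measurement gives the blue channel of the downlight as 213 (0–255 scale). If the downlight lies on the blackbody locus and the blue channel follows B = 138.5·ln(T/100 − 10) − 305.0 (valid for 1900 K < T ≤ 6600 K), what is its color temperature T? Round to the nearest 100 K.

ln(t − 10) = (213 + 305.0) / 138.5 = 3.7401.
t − 10 = e^3.7401 = 42.101, so t = 52.101.
T = 100·t = 5210 K → 5200 K to the nearest 100 K.

5200 K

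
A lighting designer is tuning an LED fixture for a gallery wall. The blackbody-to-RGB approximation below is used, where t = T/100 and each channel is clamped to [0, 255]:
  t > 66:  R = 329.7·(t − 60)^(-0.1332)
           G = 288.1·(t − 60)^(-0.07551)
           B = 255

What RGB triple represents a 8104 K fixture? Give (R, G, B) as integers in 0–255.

(220, 229, 255)

t = 8104/100 = 81.04; the t > 66 branch applies.
R = 329.7·(81.04 − 60)^(-0.1332) = 329.7·21.04^(-0.1332) = 329.7·0.66645 = 219.730.
G = 288.1·(81.04 − 60)^(-0.07551) = 288.1·21.04^(-0.07551) = 288.1·0.79451 = 228.897.
B = 255 by definition for t > 66.
Rounded: (220, 229, 255).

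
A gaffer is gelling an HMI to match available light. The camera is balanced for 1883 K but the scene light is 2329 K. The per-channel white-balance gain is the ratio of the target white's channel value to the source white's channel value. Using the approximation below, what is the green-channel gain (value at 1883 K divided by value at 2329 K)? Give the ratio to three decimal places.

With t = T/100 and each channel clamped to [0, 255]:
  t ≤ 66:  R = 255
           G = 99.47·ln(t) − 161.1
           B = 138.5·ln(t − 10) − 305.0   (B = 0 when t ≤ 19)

0.861

At 2329 K (t = 23.29):
  G = 99.47·ln 23.29 − 161.1 = 99.47·3.1480 − 161.1 = 152.034.
At 1883 K (t = 18.83):
  G = 99.47·ln 18.83 − 161.1 = 99.47·2.9355 − 161.1 = 130.889.
Gain = 130.889 / 152.034 = 0.8609 → 0.861.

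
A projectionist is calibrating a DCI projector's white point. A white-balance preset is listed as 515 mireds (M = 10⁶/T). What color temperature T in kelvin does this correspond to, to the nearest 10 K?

T = 10⁶ / 515 = 1941.75 K → 1940 K.

1940 K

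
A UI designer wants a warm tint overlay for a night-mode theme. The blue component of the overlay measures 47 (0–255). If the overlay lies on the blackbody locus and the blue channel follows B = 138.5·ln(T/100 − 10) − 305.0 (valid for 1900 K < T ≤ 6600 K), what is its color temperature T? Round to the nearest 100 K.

2300 K

ln(t − 10) = (47 + 305.0) / 138.5 = 2.5415.
t − 10 = e^2.5415 = 12.699, so t = 22.699.
T = 100·t = 2270 K → 2300 K to the nearest 100 K.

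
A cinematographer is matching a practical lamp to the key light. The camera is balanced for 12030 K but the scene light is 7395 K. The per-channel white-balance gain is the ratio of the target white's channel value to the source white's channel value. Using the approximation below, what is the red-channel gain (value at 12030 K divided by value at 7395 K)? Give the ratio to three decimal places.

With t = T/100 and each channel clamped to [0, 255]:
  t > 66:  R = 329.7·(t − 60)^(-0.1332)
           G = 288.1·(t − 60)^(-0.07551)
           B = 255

At 7395 K (t = 73.95):
  R = 329.7·(73.95 − 60)^(-0.1332) = 329.7·13.95^(-0.1332) = 329.7·0.70395 = 232.093.
At 12030 K (t = 120.3):
  R = 329.7·(120.3 − 60)^(-0.1332) = 329.7·60.3^(-0.1332) = 329.7·0.57924 = 190.977.
Gain = 190.977 / 232.093 = 0.8228 → 0.823.

0.823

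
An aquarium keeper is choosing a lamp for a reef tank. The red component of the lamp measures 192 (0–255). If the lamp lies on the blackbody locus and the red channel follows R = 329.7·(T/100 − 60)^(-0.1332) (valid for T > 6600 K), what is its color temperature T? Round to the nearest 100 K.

11800 K

(t − 60)^(-0.1332) = 192/329.7 = 0.58235.
t − 60 = 0.58235^(1/-0.1332) = 0.58235^(-7.508) = 57.929, so t = 117.929.
T = 100·t = 11793 K → 11800 K to the nearest 100 K.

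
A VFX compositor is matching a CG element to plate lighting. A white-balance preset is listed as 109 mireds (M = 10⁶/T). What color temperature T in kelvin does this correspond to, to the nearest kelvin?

T = 10⁶ / 109 = 9174.31 K → 9174 K.

9174 K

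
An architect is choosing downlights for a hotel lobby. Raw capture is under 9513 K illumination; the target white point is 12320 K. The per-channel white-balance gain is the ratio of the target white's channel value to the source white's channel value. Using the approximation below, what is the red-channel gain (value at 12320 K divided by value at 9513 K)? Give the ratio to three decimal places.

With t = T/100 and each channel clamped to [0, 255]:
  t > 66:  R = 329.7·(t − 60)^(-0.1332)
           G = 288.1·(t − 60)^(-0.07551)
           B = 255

At 9513 K (t = 95.13):
  R = 329.7·(95.13 − 60)^(-0.1332) = 329.7·35.13^(-0.1332) = 329.7·0.62247 = 205.227.
At 12320 K (t = 123.2):
  R = 329.7·(123.2 − 60)^(-0.1332) = 329.7·63.2^(-0.1332) = 329.7·0.57563 = 189.786.
Gain = 189.786 / 205.227 = 0.9248 → 0.925.

0.925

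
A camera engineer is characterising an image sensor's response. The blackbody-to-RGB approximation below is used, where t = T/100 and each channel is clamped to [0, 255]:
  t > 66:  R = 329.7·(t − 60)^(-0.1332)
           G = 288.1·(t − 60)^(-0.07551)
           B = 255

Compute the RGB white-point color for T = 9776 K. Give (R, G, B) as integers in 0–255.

t = 9776/100 = 97.76; the t > 66 branch applies.
R = 329.7·(97.76 − 60)^(-0.1332) = 329.7·37.76^(-0.1332) = 329.7·0.61651 = 203.263.
G = 288.1·(97.76 − 60)^(-0.07551) = 288.1·37.76^(-0.07551) = 288.1·0.76018 = 219.009.
B = 255 by definition for t > 66.
Rounded: (203, 219, 255).

(203, 219, 255)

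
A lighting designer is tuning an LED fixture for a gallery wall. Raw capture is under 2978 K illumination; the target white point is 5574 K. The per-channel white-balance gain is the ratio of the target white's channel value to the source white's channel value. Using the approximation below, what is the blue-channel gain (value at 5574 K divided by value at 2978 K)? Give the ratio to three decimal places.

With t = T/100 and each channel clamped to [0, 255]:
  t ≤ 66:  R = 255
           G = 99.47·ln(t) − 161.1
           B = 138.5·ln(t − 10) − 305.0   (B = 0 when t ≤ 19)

At 2978 K (t = 29.78):
  B = 138.5·ln(29.78 − 10) − 305.0 = 138.5·ln 19.78 − 305.0 = 138.5·2.9847 − 305.0 = 108.377.
At 5574 K (t = 55.74):
  B = 138.5·ln(55.74 − 10) − 305.0 = 138.5·ln 45.74 − 305.0 = 138.5·3.8230 − 305.0 = 224.482.
Gain = 224.482 / 108.377 = 2.0713 → 2.071.

2.071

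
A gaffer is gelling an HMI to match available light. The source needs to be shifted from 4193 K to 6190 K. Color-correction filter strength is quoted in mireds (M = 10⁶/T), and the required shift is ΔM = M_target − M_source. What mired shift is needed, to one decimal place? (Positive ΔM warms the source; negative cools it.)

-76.9 mireds

M_source = 10⁶/4193 = 238.493; M_target = 10⁶/6190 = 161.551.
ΔM = 161.551 − 238.493 = -76.942 → -76.9 mireds, a cooling shift.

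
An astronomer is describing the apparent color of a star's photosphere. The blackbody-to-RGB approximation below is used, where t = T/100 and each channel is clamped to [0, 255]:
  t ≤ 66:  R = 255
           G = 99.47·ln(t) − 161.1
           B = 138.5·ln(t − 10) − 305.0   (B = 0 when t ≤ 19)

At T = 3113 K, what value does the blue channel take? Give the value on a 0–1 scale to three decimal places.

0.461

t = 3113/100 = 31.13; the t ≤ 66 branch applies.
B = 138.5·ln(31.13 − 10) − 305.0 = 138.5·ln 21.13 − 305.0 = 138.5·3.0507 − 305.0 = 117.521.
On a 0–1 scale: 117.521/255 = 0.4609 → 0.461.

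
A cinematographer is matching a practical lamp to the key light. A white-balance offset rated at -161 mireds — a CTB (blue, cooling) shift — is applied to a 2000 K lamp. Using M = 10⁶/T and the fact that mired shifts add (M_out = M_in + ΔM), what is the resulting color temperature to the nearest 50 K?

2950 K

M_in = 10⁶/2000 = 500.00 mireds.
M_out = 500.00 + (-161) = 339.00 mireds.
T_out = 10⁶/339.00 = 2949.9 K → 2950 K.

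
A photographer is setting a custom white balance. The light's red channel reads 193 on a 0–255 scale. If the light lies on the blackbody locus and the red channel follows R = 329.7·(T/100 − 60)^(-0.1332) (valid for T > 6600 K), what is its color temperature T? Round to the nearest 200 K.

(t − 60)^(-0.1332) = 193/329.7 = 0.58538.
t − 60 = 0.58538^(1/-0.1332) = 0.58538^(-7.508) = 55.713, so t = 115.713.
T = 100·t = 11571 K → 11600 K to the nearest 200 K.

11600 K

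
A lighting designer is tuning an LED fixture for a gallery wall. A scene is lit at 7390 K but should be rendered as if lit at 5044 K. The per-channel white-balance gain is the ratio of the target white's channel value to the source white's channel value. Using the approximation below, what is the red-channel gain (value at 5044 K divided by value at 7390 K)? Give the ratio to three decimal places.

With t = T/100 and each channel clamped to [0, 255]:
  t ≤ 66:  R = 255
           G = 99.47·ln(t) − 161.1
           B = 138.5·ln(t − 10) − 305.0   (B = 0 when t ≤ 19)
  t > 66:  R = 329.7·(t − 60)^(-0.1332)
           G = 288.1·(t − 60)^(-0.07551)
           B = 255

At 7390 K (t = 73.9):
  R = 329.7·(73.9 − 60)^(-0.1332) = 329.7·13.9^(-0.1332) = 329.7·0.70429 = 232.204.
At 5044 K (t = 50.44):
  R = 255 by definition for t ≤ 66.
Gain = 255.000 / 232.204 = 1.0982 → 1.098.

1.098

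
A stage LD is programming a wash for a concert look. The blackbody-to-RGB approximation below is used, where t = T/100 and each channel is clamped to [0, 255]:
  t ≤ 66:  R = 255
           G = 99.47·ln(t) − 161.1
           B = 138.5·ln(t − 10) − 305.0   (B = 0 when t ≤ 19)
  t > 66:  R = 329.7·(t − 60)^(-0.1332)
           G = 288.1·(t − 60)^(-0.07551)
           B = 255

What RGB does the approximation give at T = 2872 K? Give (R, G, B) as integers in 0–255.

(255, 173, 101)

t = 2872/100 = 28.72; the t ≤ 66 branch applies.
R = 255 by definition for t ≤ 66.
G = 99.47·ln 28.72 − 161.1 = 99.47·3.3576 − 161.1 = 172.880.
B = 138.5·ln(28.72 − 10) − 305.0 = 138.5·ln 18.72 − 305.0 = 138.5·2.9296 − 305.0 = 100.749.
Rounded: (255, 173, 101).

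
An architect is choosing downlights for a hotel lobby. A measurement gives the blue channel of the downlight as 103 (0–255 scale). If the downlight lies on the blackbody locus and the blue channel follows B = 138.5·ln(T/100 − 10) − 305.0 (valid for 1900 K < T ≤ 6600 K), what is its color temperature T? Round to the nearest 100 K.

ln(t − 10) = (103 + 305.0) / 138.5 = 2.9458.
t − 10 = e^2.9458 = 19.027, so t = 29.027.
T = 100·t = 2903 K → 2900 K to the nearest 100 K.

2900 K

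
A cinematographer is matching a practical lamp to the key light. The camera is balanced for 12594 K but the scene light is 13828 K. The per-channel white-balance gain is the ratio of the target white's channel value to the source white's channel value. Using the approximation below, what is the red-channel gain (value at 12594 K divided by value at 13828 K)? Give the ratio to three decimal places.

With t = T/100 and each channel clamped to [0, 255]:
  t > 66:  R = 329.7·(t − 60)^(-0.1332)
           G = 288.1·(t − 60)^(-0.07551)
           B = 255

1.023

At 13828 K (t = 138.28):
  R = 329.7·(138.28 − 60)^(-0.1332) = 329.7·78.28^(-0.1332) = 329.7·0.55946 = 184.453.
At 12594 K (t = 125.94):
  R = 329.7·(125.94 − 60)^(-0.1332) = 329.7·65.94^(-0.1332) = 329.7·0.57239 = 188.716.
Gain = 188.716 / 184.453 = 1.0231 → 1.023.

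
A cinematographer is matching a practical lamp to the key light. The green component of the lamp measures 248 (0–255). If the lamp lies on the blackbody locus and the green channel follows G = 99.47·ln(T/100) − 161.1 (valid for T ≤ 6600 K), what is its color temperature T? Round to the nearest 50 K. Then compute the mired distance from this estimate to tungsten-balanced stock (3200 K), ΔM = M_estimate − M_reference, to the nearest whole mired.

-149 mireds

ln t = (248 + 161.1) / 99.47 = 4.1128.
t = e^4.1128 = 61.117.
T = 100·t = 6112 K → 6100 K to the nearest 50 K.
M_estimate = 10⁶/6100 = 163.93; M_reference = 10⁶/3200 = 312.50.
ΔM = 163.93 − 312.50 = -148.57 → -149 mireds.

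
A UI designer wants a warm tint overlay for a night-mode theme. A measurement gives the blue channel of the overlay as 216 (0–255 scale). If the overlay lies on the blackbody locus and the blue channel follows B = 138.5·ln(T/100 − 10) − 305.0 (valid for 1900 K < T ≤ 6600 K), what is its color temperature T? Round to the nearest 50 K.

ln(t − 10) = (216 + 305.0) / 138.5 = 3.7617.
t − 10 = e^3.7617 = 43.023, so t = 53.023.
T = 100·t = 5302 K → 5300 K to the nearest 50 K.

5300 K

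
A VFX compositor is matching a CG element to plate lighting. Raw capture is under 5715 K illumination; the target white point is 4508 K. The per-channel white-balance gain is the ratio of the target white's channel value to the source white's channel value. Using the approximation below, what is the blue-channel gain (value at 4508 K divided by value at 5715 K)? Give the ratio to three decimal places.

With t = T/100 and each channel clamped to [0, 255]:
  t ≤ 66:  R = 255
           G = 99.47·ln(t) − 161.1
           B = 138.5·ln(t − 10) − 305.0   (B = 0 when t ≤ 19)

0.821

At 5715 K (t = 57.15):
  B = 138.5·ln(57.15 − 10) − 305.0 = 138.5·ln 47.15 − 305.0 = 138.5·3.8533 − 305.0 = 228.687.
At 4508 K (t = 45.08):
  B = 138.5·ln(45.08 − 10) − 305.0 = 138.5·ln 35.08 − 305.0 = 138.5·3.5576 − 305.0 = 187.732.
Gain = 187.732 / 228.687 = 0.8209 → 0.821.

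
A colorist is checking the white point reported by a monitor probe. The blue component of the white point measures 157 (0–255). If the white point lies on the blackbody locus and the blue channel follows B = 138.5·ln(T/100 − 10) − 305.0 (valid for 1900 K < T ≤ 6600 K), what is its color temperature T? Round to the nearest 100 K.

3800 K

ln(t − 10) = (157 + 305.0) / 138.5 = 3.3357.
t − 10 = e^3.3357 = 28.099, so t = 38.099.
T = 100·t = 3810 K → 3800 K to the nearest 100 K.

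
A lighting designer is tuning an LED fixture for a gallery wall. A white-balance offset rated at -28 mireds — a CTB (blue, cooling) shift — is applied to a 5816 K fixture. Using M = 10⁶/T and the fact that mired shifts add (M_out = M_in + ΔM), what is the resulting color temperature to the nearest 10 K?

6950 K

M_in = 10⁶/5816 = 171.94 mireds.
M_out = 171.94 + (-28) = 143.94 mireds.
T_out = 10⁶/143.94 = 6947.4 K → 6950 K.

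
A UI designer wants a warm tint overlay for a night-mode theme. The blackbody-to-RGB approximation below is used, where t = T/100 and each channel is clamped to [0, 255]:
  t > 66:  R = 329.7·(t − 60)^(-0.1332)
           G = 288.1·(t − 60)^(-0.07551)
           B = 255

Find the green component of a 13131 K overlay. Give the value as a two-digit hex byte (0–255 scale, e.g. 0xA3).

t = 13131/100 = 131.31; the t > 66 branch applies.
G = 288.1·(131.31 − 60)^(-0.07551) = 288.1·71.31^(-0.07551) = 288.1·0.72455 = 208.743.
Rounded: 209; in hex, 0xD1.

0xD1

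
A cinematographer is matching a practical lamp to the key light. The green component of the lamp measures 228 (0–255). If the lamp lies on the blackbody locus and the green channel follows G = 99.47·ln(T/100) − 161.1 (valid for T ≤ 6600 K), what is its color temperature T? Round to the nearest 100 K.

ln t = (228 + 161.1) / 99.47 = 3.9117.
t = e^3.9117 = 49.985.
T = 100·t = 4999 K → 5000 K to the nearest 100 K.

5000 K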